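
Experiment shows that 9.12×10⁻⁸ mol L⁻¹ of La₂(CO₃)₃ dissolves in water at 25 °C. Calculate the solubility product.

Ksp = 6.81×10⁻³⁴

La₂(CO₃)₃(s) ⇌ 2 La³⁺(aq) + 3 CO₃²⁻(aq)
Call the molar solubility s, so that [La³⁺] = 2s and [CO₃²⁻] = 3s.
Ksp = [La³⁺]^2[CO₃²⁻]^3 = (2s)^2 · (3s)^3 = 108s^5
Ksp = 108 × (9.12×10⁻⁸)^5 = 6.81×10⁻³⁴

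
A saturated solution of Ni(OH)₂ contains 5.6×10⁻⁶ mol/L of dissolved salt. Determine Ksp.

Ni(OH)₂(s) ⇌ Ni²⁺(aq) + 2 OH⁻(aq)
If s mol/L of Ni(OH)₂ dissolves, [Ni²⁺] = s and [OH⁻] = 2s.
Ksp = [Ni²⁺][OH⁻]^2 = s · (2s)^2 = 4s^3
Ksp = 4 × (5.6×10⁻⁶)^3 = 7.0×10⁻¹⁶

Ksp = 7.0×10⁻¹⁶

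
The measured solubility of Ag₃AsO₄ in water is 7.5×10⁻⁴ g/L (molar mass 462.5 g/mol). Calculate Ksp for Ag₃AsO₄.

Ksp = 1.9×10⁻²²

Convert to molarity: s = 7.5×10⁻⁴ / 462.5 = 1.622×10⁻⁶ mol/L
Ag₃AsO₄(s) ⇌ 3 Ag⁺(aq) + AsO₄³⁻(aq)
For each mole of Ag₃AsO₄ that dissolves per liter, [Ag⁺] = 3s and [AsO₄³⁻] = s; let s denote this solubility.
Ksp = [Ag⁺]^3[AsO₄³⁻] = (3s)^3 · s = 27s^4
Ksp = 27 × (1.622×10⁻⁶)^4 = 1.9×10⁻²²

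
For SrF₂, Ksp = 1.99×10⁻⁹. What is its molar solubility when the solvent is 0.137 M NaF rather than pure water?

SrF₂(s) ⇌ Sr²⁺(aq) + 2 F⁻(aq)
The solution already contains F⁻ at 0.137 M. Let s be the molar solubility of SrF₂.
[F⁻] ≈ 0.137 M (common ion dominates); [Sr²⁺] = s.
Ksp = [Sr²⁺][F⁻]^2 = s(0.137)^2
s = 1.99×10⁻⁹ / (0.137)^2 = 1.06×10⁻⁷
s = 1.06×10⁻⁷ M

1.06×10⁻⁷ M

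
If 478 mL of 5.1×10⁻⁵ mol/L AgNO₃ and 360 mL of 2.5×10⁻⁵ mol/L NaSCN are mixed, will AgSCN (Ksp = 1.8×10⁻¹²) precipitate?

Yes

Total volume after mixing = 478 + 360 = 838 mL.
[Ag⁺] = (5.1×10⁻⁵)(478)/838 = 2.9×10⁻⁵ mol/L
[SCN⁻] = (2.5×10⁻⁵)(360)/838 = 1.1×10⁻⁵ mol/L
Q = [Ag⁺][SCN⁻] = 3.1×10⁻¹⁰
Because Q > Ksp (3.1×10⁻¹⁰ vs 1.8×10⁻¹²), a precipitate of AgSCN forms.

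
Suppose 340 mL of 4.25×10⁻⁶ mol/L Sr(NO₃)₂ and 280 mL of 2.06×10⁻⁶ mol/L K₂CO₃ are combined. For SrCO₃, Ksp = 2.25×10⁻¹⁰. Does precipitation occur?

After mixing, V = 340 mL + 280 mL = 620 mL.
[Sr²⁺] = (4.25×10⁻⁶)(340)/620 = 2.33×10⁻⁶ mol/L
[CO₃²⁻] = (2.06×10⁻⁶)(280)/620 = 9.30×10⁻⁷ mol/L
Q = [Sr²⁺][CO₃²⁻] = 2.17×10⁻¹²
Since Q (2.17×10⁻¹²) is less than Ksp (2.25×10⁻¹⁰), no SrCO₃ precipitates.

No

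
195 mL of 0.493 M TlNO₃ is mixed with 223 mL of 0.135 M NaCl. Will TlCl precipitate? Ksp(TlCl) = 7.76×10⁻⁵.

Yes

Total volume after mixing = 195 + 223 = 418 mL.
[Tl⁺] = (0.493)(195)/418 = 0.230 M
[Cl⁻] = (0.135)(223)/418 = 7.20×10⁻² M
Q = [Tl⁺][Cl⁻] = 1.66×10⁻²
Q = 1.66×10⁻² > Ksp = 7.76×10⁻⁵, so the solution is supersaturated and TlCl precipitates.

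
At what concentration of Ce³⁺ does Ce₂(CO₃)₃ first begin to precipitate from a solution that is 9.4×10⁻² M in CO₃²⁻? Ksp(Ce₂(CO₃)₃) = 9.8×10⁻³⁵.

3.4×10⁻¹⁶ M

Each salt precipitates once Q = Ksp for that salt.
Ce₂(CO₃)₃(s) ⇌ 2 Ce³⁺(aq) + 3 CO₃²⁻(aq)
Ksp = [Ce³⁺]^2[CO₃²⁻]^3 = [Ce³⁺]^2(9.4×10⁻²)^3
[Ce³⁺]^2 = 9.8×10⁻³⁵ / (9.4×10⁻²)^3 = 1.2×10⁻³¹
[Ce³⁺] = 3.4×10⁻¹⁶ M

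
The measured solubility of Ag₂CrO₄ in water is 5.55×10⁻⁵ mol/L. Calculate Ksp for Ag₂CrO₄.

Ksp = 6.84×10⁻¹³

Ag₂CrO₄(s) ⇌ 2 Ag⁺(aq) + CrO₄²⁻(aq)
If s mol/L of Ag₂CrO₄ dissolves, [Ag⁺] = 2s and [CrO₄²⁻] = s.
Ksp = [Ag⁺]^2[CrO₄²⁻] = (2s)^2 · s = 4s^3
Ksp = 4 × (5.55×10⁻⁵)^3 = 6.84×10⁻¹³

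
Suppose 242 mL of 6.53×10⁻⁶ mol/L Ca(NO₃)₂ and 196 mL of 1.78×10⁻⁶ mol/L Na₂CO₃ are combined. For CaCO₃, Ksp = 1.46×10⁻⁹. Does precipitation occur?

Total volume after mixing = 242 + 196 = 438 mL.
[Ca²⁺] = (6.53×10⁻⁶)(242)/438 = 3.61×10⁻⁶ mol/L
[CO₃²⁻] = (1.78×10⁻⁶)(196)/438 = 7.97×10⁻⁷ mol/L
Q = [Ca²⁺][CO₃²⁻] = 2.87×10⁻¹²
Since Q (2.87×10⁻¹²) is less than Ksp (1.46×10⁻⁹), no CaCO₃ precipitates.

No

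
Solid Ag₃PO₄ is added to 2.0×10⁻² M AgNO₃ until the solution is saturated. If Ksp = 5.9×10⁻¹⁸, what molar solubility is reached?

Ag₃PO₄(s) ⇌ 3 Ag⁺(aq) + PO₄³⁻(aq)
Ag⁺ is already present at 2.0×10⁻² M. If s mol/L of Ag₃PO₄ dissolves, [PO₄³⁻] = s while [Ag⁺] ≈ 2.0×10⁻² M.
Ksp = [Ag⁺]^3[PO₄³⁻] = (2.0×10⁻²)^3s
s = 5.9×10⁻¹⁸ / (2.0×10⁻²)^3 = 7.4×10⁻¹³
s = 7.4×10⁻¹³ M

7.4×10⁻¹³ M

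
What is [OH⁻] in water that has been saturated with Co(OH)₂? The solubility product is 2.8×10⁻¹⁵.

1.8×10⁻⁵ M

Co(OH)₂(s) ⇌ Co²⁺(aq) + 2 OH⁻(aq)
With molar solubility s: [Co²⁺] = s, [OH⁻] = 2s.
Ksp = [Co²⁺][OH⁻]^2 = s · (2s)^2 = 4s^3 = 2.8×10⁻¹⁵
s = 8.9×10⁻⁶ mol L⁻¹
[OH⁻] = 2s = 1.8×10⁻⁵ mol L⁻¹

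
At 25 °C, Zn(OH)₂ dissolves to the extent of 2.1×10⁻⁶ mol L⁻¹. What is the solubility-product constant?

Zn(OH)₂(s) ⇌ Zn²⁺(aq) + 2 OH⁻(aq)
For each mole of Zn(OH)₂ that dissolves per liter, [Zn²⁺] = s and [OH⁻] = 2s; let s denote this solubility.
Ksp = [Zn²⁺][OH⁻]^2 = s · (2s)^2 = 4s^3
Ksp = 4 × (2.1×10⁻⁶)^3 = 3.7×10⁻¹⁷

Ksp = 3.7×10⁻¹⁷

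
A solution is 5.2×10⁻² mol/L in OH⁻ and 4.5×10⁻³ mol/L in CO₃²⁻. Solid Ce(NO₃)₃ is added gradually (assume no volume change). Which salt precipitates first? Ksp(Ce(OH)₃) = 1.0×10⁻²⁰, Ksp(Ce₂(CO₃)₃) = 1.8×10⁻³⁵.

Each salt precipitates once Q = Ksp for that salt.
For Ce(OH)₃: [Ce³⁺] = (Ksp/[OH⁻]^3) = 7.1×10⁻¹⁷ mol/L
For Ce₂(CO₃)₃: [Ce³⁺] = (Ksp/[CO₃²⁻]^3)^(1/2) = 1.4×10⁻¹⁴ mol/L
Ce(OH)₃ requires the lower [Ce³⁺], so it precipitates first.

Ce(OH)₃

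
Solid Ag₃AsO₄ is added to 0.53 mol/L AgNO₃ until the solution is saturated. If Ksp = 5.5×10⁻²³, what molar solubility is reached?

3.7×10⁻²² M

Ag₃AsO₄(s) ⇌ 3 Ag⁺(aq) + AsO₄³⁻(aq)
Ag⁺ is already present at 0.53 mol/L. If s mol/L of Ag₃AsO₄ dissolves, [AsO₄³⁻] = s while [Ag⁺] ≈ 0.53 mol/L.
Ksp = [Ag⁺]^3[AsO₄³⁻] = (0.53)^3s
s = 5.5×10⁻²³ / (0.53)^3 = 3.7×10⁻²²
s = 3.7×10⁻²² mol/L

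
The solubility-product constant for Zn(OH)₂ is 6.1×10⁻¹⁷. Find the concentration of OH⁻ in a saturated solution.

5.0×10⁻⁶ M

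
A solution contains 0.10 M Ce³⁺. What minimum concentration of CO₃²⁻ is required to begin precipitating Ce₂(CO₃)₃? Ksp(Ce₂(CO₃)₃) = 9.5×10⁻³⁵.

A salt starts to precipitate once the ion product Q reaches its Ksp.
Ce₂(CO₃)₃(s) ⇌ 2 Ce³⁺(aq) + 3 CO₃²⁻(aq)
Ksp = [Ce³⁺]^2[CO₃²⁻]^3 = [CO₃²⁻]^3(0.10)^2
[CO₃²⁻]^3 = 9.5×10⁻³⁵ / (0.10)^2 = 9.5×10⁻³³
[CO₃²⁻] = 2.1×10⁻¹¹ M

2.1×10⁻¹¹ M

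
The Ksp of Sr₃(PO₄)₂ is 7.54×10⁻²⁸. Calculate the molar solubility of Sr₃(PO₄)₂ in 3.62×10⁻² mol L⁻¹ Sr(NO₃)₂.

1.99×10⁻¹² M

Sr₃(PO₄)₂(s) ⇌ 3 Sr²⁺(aq) + 2 PO₄³⁻(aq)
With Sr²⁺ already at 3.62×10⁻² mol L⁻¹ and s small, take [Sr²⁺] ≈ 3.62×10⁻² mol L⁻¹ and [PO₄³⁻] = 2s.
Ksp = [Sr²⁺]^3[PO₄³⁻]^2 = (3.62×10⁻²)^3(2s)^2
(2s)^2 = 7.54×10⁻²⁸ / (3.62×10⁻²)^3 = 1.59×10⁻²³
s = 1.99×10⁻¹² mol L⁻¹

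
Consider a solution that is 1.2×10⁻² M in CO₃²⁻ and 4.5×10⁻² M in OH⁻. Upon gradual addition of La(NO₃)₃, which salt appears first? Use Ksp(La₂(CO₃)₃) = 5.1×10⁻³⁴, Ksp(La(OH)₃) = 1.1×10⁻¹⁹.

Precipitation of each salt begins when its ion product equals Ksp.
For La₂(CO₃)₃: [La³⁺] = (Ksp/[CO₃²⁻]^3)^(1/2) = 1.7×10⁻¹⁴ M
For La(OH)₃: [La³⁺] = (Ksp/[OH⁻]^3) = 1.2×10⁻¹⁵ M
The smaller threshold [La³⁺] is reached first, so La(OH)₃ precipitates first.

La(OH)₃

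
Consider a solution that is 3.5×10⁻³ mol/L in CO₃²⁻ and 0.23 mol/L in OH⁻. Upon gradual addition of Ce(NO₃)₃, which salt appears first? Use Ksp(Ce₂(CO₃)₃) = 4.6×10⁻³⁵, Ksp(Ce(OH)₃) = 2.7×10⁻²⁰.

Precipitation of each salt begins when its ion product equals Ksp.
For Ce₂(CO₃)₃: [Ce³⁺] = (Ksp/[CO₃²⁻]^3)^(1/2) = 3.3×10⁻¹⁴ mol/L
For Ce(OH)₃: [Ce³⁺] = (Ksp/[OH⁻]^3) = 2.2×10⁻¹⁸ mol/L
The smaller threshold [Ce³⁺] is reached first, so Ce(OH)₃ precipitates first.

Ce(OH)₃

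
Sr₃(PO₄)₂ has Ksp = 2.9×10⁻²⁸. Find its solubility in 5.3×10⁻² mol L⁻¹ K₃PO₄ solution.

1.6×10⁻⁹ M

Sr₃(PO₄)₂(s) ⇌ 3 Sr²⁺(aq) + 2 PO₄³⁻(aq)
The solution already contains PO₄³⁻ at 5.3×10⁻² mol L⁻¹. Let s be the molar solubility of Sr₃(PO₄)₂.
[PO₄³⁻] ≈ 5.3×10⁻² mol L⁻¹ (common ion dominates); [Sr²⁺] = 3s.
Ksp = [Sr²⁺]^3[PO₄³⁻]^2 = (3s)^3(5.3×10⁻²)^2
(3s)^3 = 2.9×10⁻²⁸ / (5.3×10⁻²)^2 = 1.0×10⁻²⁵
s = 1.6×10⁻⁹ mol L⁻¹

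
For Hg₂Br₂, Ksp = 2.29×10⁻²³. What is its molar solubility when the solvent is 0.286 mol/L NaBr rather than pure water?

2.80×10⁻²² M

Hg₂Br₂(s) ⇌ Hg₂²⁺(aq) + 2 Br⁻(aq)
Br⁻ is already present at 0.286 mol/L. If s mol/L of Hg₂Br₂ dissolves, [Hg₂²⁺] = s while [Br⁻] ≈ 0.286 mol/L.
Ksp = [Hg₂²⁺][Br⁻]^2 = s(0.286)^2
s = 2.29×10⁻²³ / (0.286)^2 = 2.80×10⁻²²
s = 2.80×10⁻²² mol/L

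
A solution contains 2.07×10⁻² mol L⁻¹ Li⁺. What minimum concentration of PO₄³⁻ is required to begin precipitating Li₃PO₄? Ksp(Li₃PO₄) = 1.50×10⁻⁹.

1.69×10⁻⁴ M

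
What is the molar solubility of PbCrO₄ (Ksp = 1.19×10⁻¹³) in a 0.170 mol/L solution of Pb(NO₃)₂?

PbCrO₄(s) ⇌ Pb²⁺(aq) + CrO₄²⁻(aq)
Pb²⁺ is already present at 0.170 mol/L. If s mol/L of PbCrO₄ dissolves, [CrO₄²⁻] = s while [Pb²⁺] ≈ 0.170 mol/L.
Ksp = [Pb²⁺][CrO₄²⁻] = (0.170)s
s = 1.19×10⁻¹³ / (0.170) = 7.00×10⁻¹³
s = 7.00×10⁻¹³ mol/L

7.00×10⁻¹³ M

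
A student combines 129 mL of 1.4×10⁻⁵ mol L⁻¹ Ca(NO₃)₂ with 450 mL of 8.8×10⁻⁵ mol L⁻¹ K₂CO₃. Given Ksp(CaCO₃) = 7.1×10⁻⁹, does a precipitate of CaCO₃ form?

The combined volume is 579 mL.
[Ca²⁺] = (1.4×10⁻⁵)(129)/579 = 3.1×10⁻⁶ mol L⁻¹
[CO₃²⁻] = (8.8×10⁻⁵)(450)/579 = 6.8×10⁻⁵ mol L⁻¹
Q = [Ca²⁺][CO₃²⁻] = 2.1×10⁻¹⁰
Since Q (2.1×10⁻¹⁰) is less than Ksp (7.1×10⁻⁹), no CaCO₃ precipitates.

No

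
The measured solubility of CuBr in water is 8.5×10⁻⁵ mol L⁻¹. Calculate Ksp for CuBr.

CuBr(s) ⇌ Cu⁺(aq) + Br⁻(aq)
Call the molar solubility s, so that [Cu⁺] = s and [Br⁻] = s.
Ksp = [Cu⁺][Br⁻] = s · s = s^2
Ksp = (8.5×10⁻⁵)^2 = 7.2×10⁻⁹

Ksp = 7.2×10⁻⁹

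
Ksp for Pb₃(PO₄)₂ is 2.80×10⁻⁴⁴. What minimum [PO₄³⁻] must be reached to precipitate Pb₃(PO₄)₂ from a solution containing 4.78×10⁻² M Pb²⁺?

Each salt precipitates once Q = Ksp for that salt.
Pb₃(PO₄)₂(s) ⇌ 3 Pb²⁺(aq) + 2 PO₄³⁻(aq)
Ksp = [Pb²⁺]^3[PO₄³⁻]^2 = [PO₄³⁻]^2(4.78×10⁻²)^3
[PO₄³⁻]^2 = 2.80×10⁻⁴⁴ / (4.78×10⁻²)^3 = 2.56×10⁻⁴⁰
[PO₄³⁻] = 1.60×10⁻²⁰ M

1.60×10⁻²⁰ M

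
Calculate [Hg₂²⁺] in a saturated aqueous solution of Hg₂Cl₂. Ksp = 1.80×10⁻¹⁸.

7.66×10⁻⁷ M

Hg₂Cl₂(s) ⇌ Hg₂²⁺(aq) + 2 Cl⁻(aq)
With molar solubility s: [Hg₂²⁺] = s, [Cl⁻] = 2s.
Ksp = [Hg₂²⁺][Cl⁻]^2 = s · (2s)^2 = 4s^3 = 1.80×10⁻¹⁸
s = 7.66×10⁻⁷ mol/L
[Hg₂²⁺] = s = 7.66×10⁻⁷ mol/L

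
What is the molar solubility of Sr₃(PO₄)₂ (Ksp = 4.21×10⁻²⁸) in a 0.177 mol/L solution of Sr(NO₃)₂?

1.38×10⁻¹³ M

Sr₃(PO₄)₂(s) ⇌ 3 Sr²⁺(aq) + 2 PO₄³⁻(aq)
Let s be the solubility of Sr₃(PO₄)₂ here. The common ion gives [Sr²⁺] ≈ 0.177 mol/L, and [PO₄³⁻] = 2s.
Ksp = [Sr²⁺]^3[PO₄³⁻]^2 = (0.177)^3(2s)^2
(2s)^2 = 4.21×10⁻²⁸ / (0.177)^3 = 7.59×10⁻²⁶
s = 1.38×10⁻¹³ mol/L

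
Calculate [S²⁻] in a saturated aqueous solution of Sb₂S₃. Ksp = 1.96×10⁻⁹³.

Sb₂S₃(s) ⇌ 2 Sb³⁺(aq) + 3 S²⁻(aq)
For each mole of Sb₂S₃ that dissolves per liter, [Sb³⁺] = 2s and [S²⁻] = 3s; let s denote this solubility.
Ksp = [Sb³⁺]^2[S²⁻]^3 = (2s)^2 · (3s)^3 = 108s^5 = 1.96×10⁻⁹³
s = 1.13×10⁻¹⁹ M
[S²⁻] = 3s = 3.38×10⁻¹⁹ M

3.38×10⁻¹⁹ M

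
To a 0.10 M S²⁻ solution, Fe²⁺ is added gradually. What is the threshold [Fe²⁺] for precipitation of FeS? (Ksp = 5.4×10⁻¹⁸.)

Each salt precipitates once Q = Ksp for that salt.
FeS(s) ⇌ Fe²⁺(aq) + S²⁻(aq)
Ksp = [Fe²⁺][S²⁻] = [Fe²⁺](0.10)
[Fe²⁺] = 5.4×10⁻¹⁸ / (0.10) = 5.4×10⁻¹⁷
[Fe²⁺] = 5.4×10⁻¹⁷ M

5.4×10⁻¹⁷ M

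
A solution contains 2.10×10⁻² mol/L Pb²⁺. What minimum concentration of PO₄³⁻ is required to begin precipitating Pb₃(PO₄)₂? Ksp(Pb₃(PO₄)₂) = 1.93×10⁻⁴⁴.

4.57×10⁻²⁰ M

The threshold for precipitation is Q = Ksp.
Pb₃(PO₄)₂(s) ⇌ 3 Pb²⁺(aq) + 2 PO₄³⁻(aq)
Ksp = [Pb²⁺]^3[PO₄³⁻]^2 = [PO₄³⁻]^2(2.10×10⁻²)^3
[PO₄³⁻]^2 = 1.93×10⁻⁴⁴ / (2.10×10⁻²)^3 = 2.08×10⁻³⁹
[PO₄³⁻] = 4.57×10⁻²⁰ mol/L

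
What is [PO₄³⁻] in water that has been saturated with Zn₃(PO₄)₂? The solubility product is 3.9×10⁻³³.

2.6×10⁻⁷ M

Zn₃(PO₄)₂(s) ⇌ 3 Zn²⁺(aq) + 2 PO₄³⁻(aq)
For each mole of Zn₃(PO₄)₂ that dissolves per liter, [Zn²⁺] = 3s and [PO₄³⁻] = 2s; let s denote this solubility.
Ksp = [Zn²⁺]^3[PO₄³⁻]^2 = (3s)^3 · (2s)^2 = 108s^5 = 3.9×10⁻³³
s = 1.3×10⁻⁷ mol L⁻¹
[PO₄³⁻] = 2s = 2.6×10⁻⁷ mol L⁻¹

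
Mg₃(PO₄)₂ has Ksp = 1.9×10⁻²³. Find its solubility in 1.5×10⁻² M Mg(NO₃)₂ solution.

Mg₃(PO₄)₂(s) ⇌ 3 Mg²⁺(aq) + 2 PO₄³⁻(aq)
With Mg²⁺ already at 1.5×10⁻² M and s small, take [Mg²⁺] ≈ 1.5×10⁻² M and [PO₄³⁻] = 2s.
Ksp = [Mg²⁺]^3[PO₄³⁻]^2 = (1.5×10⁻²)^3(2s)^2
(2s)^2 = 1.9×10⁻²³ / (1.5×10⁻²)^3 = 5.6×10⁻¹⁸
s = 1.2×10⁻⁹ M

1.2×10⁻⁹ M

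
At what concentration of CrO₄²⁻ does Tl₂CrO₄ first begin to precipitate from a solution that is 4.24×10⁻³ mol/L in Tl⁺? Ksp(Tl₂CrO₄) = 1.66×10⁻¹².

The threshold for precipitation is Q = Ksp.
Tl₂CrO₄(s) ⇌ 2 Tl⁺(aq) + CrO₄²⁻(aq)
Ksp = [Tl⁺]^2[CrO₄²⁻] = [CrO₄²⁻](4.24×10⁻³)^2
[CrO₄²⁻] = 1.66×10⁻¹² / (4.24×10⁻³)^2 = 9.23×10⁻⁸
[CrO₄²⁻] = 9.23×10⁻⁸ mol/L

9.23×10⁻⁸ M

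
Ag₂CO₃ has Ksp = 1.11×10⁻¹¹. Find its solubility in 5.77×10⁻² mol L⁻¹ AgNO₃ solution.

Ag₂CO₃(s) ⇌ 2 Ag⁺(aq) + CO₃²⁻(aq)
The solution already contains Ag⁺ at 5.77×10⁻² mol L⁻¹. Let s be the molar solubility of Ag₂CO₃.
[Ag⁺] ≈ 5.77×10⁻² mol L⁻¹ (common ion dominates); [CO₃²⁻] = s.
Ksp = [Ag⁺]^2[CO₃²⁻] = (5.77×10⁻²)^2s
s = 1.11×10⁻¹¹ / (5.77×10⁻²)^2 = 3.33×10⁻⁹
s = 3.33×10⁻⁹ mol L⁻¹

3.33×10⁻⁹ M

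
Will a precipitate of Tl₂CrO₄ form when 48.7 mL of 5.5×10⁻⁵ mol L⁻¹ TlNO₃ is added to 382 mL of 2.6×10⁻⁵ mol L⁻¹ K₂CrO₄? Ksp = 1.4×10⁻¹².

The combined volume is 430.7 mL.
[Tl⁺] = (5.5×10⁻⁵)(48.7)/430.7 = 6.2×10⁻⁶ mol L⁻¹
[CrO₄²⁻] = (2.6×10⁻⁵)(382)/430.7 = 2.3×10⁻⁵ mol L⁻¹
Q = [Tl⁺]^2[CrO₄²⁻] = 8.9×10⁻¹⁶
Q < Ksp (8.9×10⁻¹⁶ vs 1.4×10⁻¹²); the solution remains unsaturated and no precipitate forms.

No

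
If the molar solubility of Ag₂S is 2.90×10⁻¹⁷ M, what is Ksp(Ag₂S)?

Ksp = 9.76×10⁻⁵⁰

Ag₂S(s) ⇌ 2 Ag⁺(aq) + S²⁻(aq)
If s mol/L of Ag₂S dissolves, [Ag⁺] = 2s and [S²⁻] = s.
Ksp = [Ag⁺]^2[S²⁻] = (2s)^2 · s = 4s^3
Ksp = 4 × (2.90×10⁻¹⁷)^3 = 9.76×10⁻⁵⁰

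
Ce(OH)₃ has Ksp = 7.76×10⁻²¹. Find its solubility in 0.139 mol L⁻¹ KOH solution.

2.89×10⁻¹⁸ M

Ce(OH)₃(s) ⇌ Ce³⁺(aq) + 3 OH⁻(aq)
Let s be the solubility of Ce(OH)₃ here. The common ion gives [OH⁻] ≈ 0.139 mol L⁻¹, and [Ce³⁺] = s.
Ksp = [Ce³⁺][OH⁻]^3 = s(0.139)^3
s = 7.76×10⁻²¹ / (0.139)^3 = 2.89×10⁻¹⁸
s = 2.89×10⁻¹⁸ mol L⁻¹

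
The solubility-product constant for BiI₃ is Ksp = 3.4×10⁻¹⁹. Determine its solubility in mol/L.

1.1×10⁻⁵ M

BiI₃(s) ⇌ Bi³⁺(aq) + 3 I⁻(aq)
Let s be the molar solubility. Then [Bi³⁺] = s and [I⁻] = 3s.
Ksp = [Bi³⁺][I⁻]^3 = s · (3s)^3 = 27s^4
27s^4 = 3.4×10⁻¹⁹  ⇒  s^4 = 1.3×10⁻²⁰
Taking the 4th root, s = 1.1×10⁻⁵ mol L⁻¹.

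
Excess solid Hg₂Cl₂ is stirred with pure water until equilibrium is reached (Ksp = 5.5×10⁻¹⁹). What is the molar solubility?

5.2×10⁻⁷ M

Hg₂Cl₂(s) ⇌ Hg₂²⁺(aq) + 2 Cl⁻(aq)
Let s be the molar solubility. Then [Hg₂²⁺] = s and [Cl⁻] = 2s.
Ksp = [Hg₂²⁺][Cl⁻]^2 = s · (2s)^2 = 4s^3
4s^3 = 5.5×10⁻¹⁹  ⇒  s^3 = 1.4×10⁻¹⁹
s = 5.2×10⁻⁷ M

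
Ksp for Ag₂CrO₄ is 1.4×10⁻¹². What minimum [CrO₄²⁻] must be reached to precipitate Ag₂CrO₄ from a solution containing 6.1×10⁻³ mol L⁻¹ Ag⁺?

3.8×10⁻⁸ M

Each salt precipitates once Q = Ksp for that salt.
Ag₂CrO₄(s) ⇌ 2 Ag⁺(aq) + CrO₄²⁻(aq)
Ksp = [Ag⁺]^2[CrO₄²⁻] = [CrO₄²⁻](6.1×10⁻³)^2
[CrO₄²⁻] = 1.4×10⁻¹² / (6.1×10⁻³)^2 = 3.8×10⁻⁸
[CrO₄²⁻] = 3.8×10⁻⁸ mol L⁻¹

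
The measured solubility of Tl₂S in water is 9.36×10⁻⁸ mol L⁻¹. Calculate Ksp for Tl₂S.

Ksp = 3.28×10⁻²¹

Tl₂S(s) ⇌ 2 Tl⁺(aq) + S²⁻(aq)
Call the molar solubility s, so that [Tl⁺] = 2s and [S²⁻] = s.
Ksp = [Tl⁺]^2[S²⁻] = (2s)^2 · s = 4s^3
Ksp = 4 × (9.36×10⁻⁸)^3 = 3.28×10⁻²¹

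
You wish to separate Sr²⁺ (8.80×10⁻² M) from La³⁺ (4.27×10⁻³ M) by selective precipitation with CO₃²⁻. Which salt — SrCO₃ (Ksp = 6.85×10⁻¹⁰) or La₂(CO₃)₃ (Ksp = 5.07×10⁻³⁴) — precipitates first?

La₂(CO₃)₃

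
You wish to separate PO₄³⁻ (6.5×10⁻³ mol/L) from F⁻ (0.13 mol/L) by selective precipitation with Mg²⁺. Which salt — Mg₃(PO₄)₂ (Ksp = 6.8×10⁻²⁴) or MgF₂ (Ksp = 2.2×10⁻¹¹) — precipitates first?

A salt starts to precipitate once the ion product Q reaches its Ksp.
For Mg₃(PO₄)₂: [Mg²⁺] = (Ksp/[PO₄³⁻]^2)^(1/3) = 5.4×10⁻⁷ mol/L
For MgF₂: [Mg²⁺] = (Ksp/[F⁻]^2) = 1.3×10⁻⁹ mol/L
MgF₂ requires the lower [Mg²⁺], so it precipitates first.

MgF₂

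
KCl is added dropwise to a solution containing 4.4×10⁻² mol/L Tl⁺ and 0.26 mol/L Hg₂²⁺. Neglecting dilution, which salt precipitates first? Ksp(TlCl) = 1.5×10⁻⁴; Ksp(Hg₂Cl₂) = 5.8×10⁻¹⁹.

The threshold for precipitation is Q = Ksp.
For TlCl: [Cl⁻] = (Ksp/[Tl⁺]) = 3.4×10⁻³ mol/L
For Hg₂Cl₂: [Cl⁻] = (Ksp/[Hg₂²⁺])^(1/2) = 1.5×10⁻⁹ mol/L
The smaller threshold [Cl⁻] is reached first, so Hg₂Cl₂ precipitates first.

Hg₂Cl₂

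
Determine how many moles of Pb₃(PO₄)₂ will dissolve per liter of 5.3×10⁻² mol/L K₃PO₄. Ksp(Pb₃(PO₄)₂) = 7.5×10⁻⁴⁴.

Pb₃(PO₄)₂(s) ⇌ 3 Pb²⁺(aq) + 2 PO₄³⁻(aq)
Let s be the solubility of Pb₃(PO₄)₂ here. The common ion gives [PO₄³⁻] ≈ 5.3×10⁻² mol/L, and [Pb²⁺] = 3s.
Ksp = [Pb²⁺]^3[PO₄³⁻]^2 = (3s)^3(5.3×10⁻²)^2
(3s)^3 = 7.5×10⁻⁴⁴ / (5.3×10⁻²)^2 = 2.7×10⁻⁴¹
s = 1.0×10⁻¹⁴ mol/L

1.0×10⁻¹⁴ M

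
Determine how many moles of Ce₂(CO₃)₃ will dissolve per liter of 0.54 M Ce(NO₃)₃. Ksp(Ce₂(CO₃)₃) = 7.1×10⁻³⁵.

2.1×10⁻¹² M

Ce₂(CO₃)₃(s) ⇌ 2 Ce³⁺(aq) + 3 CO₃²⁻(aq)
Let s be the solubility of Ce₂(CO₃)₃ here. The common ion gives [Ce³⁺] ≈ 0.54 M, and [CO₃²⁻] = 3s.
Ksp = [Ce³⁺]^2[CO₃²⁻]^3 = (0.54)^2(3s)^3
(3s)^3 = 7.1×10⁻³⁵ / (0.54)^2 = 2.4×10⁻³⁴
s = 2.1×10⁻¹² M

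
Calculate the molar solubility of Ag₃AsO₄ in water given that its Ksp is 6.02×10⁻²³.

Ag₃AsO₄(s) ⇌ 3 Ag⁺(aq) + AsO₄³⁻(aq)
For each mole of Ag₃AsO₄ that dissolves per liter, [Ag⁺] = 3s and [AsO₄³⁻] = s; let s denote this solubility.
Ksp = [Ag⁺]^3[AsO₄³⁻] = (3s)^3 · s = 27s^4
27s^4 = 6.02×10⁻²³  ⇒  s^4 = 2.23×10⁻²⁴
s = 1.22×10⁻⁶ mol L⁻¹

1.22×10⁻⁶ M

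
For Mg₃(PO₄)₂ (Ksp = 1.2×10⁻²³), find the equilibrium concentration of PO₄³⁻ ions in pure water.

Mg₃(PO₄)₂(s) ⇌ 3 Mg²⁺(aq) + 2 PO₄³⁻(aq)
With molar solubility s: [Mg²⁺] = 3s, [PO₄³⁻] = 2s.
Ksp = [Mg²⁺]^3[PO₄³⁻]^2 = (3s)^3 · (2s)^2 = 108s^5 = 1.2×10⁻²³
s = 1.0×10⁻⁵ mol/L
[PO₄³⁻] = 2s = 2.0×10⁻⁵ mol/L

2.0×10⁻⁵ M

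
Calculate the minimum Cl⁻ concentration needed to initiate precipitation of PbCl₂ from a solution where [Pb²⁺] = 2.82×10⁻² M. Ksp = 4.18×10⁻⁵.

The threshold for precipitation is Q = Ksp.
PbCl₂(s) ⇌ Pb²⁺(aq) + 2 Cl⁻(aq)
Ksp = [Pb²⁺][Cl⁻]^2 = [Cl⁻]^2(2.82×10⁻²)
[Cl⁻]^2 = 4.18×10⁻⁵ / (2.82×10⁻²) = 1.48×10⁻³
[Cl⁻] = 3.85×10⁻² M

3.85×10⁻² M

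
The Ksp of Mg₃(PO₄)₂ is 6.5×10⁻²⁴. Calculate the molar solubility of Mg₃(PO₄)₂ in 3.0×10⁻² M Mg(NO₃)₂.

2.5×10⁻¹⁰ M

Mg₃(PO₄)₂(s) ⇌ 3 Mg²⁺(aq) + 2 PO₄³⁻(aq)
With Mg²⁺ already at 3.0×10⁻² M and s small, take [Mg²⁺] ≈ 3.0×10⁻² M and [PO₄³⁻] = 2s.
Ksp = [Mg²⁺]^3[PO₄³⁻]^2 = (3.0×10⁻²)^3(2s)^2
(2s)^2 = 6.5×10⁻²⁴ / (3.0×10⁻²)^3 = 2.4×10⁻¹⁹
s = 2.5×10⁻¹⁰ M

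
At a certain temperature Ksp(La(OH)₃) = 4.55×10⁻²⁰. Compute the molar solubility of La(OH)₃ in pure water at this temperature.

6.41×10⁻⁶ M

La(OH)₃(s) ⇌ La³⁺(aq) + 3 OH⁻(aq)
Call the molar solubility s, so that [La³⁺] = s and [OH⁻] = 3s.
Ksp = [La³⁺][OH⁻]^3 = s · (3s)^3 = 27s^4
27s^4 = 4.55×10⁻²⁰  ⇒  s^4 = 1.69×10⁻²¹
s = 6.41×10⁻⁶ M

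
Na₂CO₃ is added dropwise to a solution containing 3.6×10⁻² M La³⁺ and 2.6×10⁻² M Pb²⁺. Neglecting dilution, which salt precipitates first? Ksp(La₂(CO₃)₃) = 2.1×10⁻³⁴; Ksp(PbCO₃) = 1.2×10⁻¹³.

PbCO₃

Each salt precipitates once Q = Ksp for that salt.
For La₂(CO₃)₃: [CO₃²⁻] = (Ksp/[La³⁺]^2)^(1/3) = 5.5×10⁻¹¹ M
For PbCO₃: [CO₃²⁻] = (Ksp/[Pb²⁺]) = 4.6×10⁻¹² M
PbCO₃ requires the lower [CO₃²⁻], so it precipitates first.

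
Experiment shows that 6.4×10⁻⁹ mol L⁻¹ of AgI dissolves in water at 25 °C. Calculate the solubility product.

Ksp = 4.1×10⁻¹⁷

AgI(s) ⇌ Ag⁺(aq) + I⁻(aq)
If s mol/L of AgI dissolves, [Ag⁺] = s and [I⁻] = s.
Ksp = [Ag⁺][I⁻] = s · s = s^2
Ksp = (6.4×10⁻⁹)^2 = 4.1×10⁻¹⁷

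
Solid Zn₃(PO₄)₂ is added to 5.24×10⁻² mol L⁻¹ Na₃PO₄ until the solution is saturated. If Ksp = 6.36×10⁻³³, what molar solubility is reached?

4.41×10⁻¹¹ M

Zn₃(PO₄)₂(s) ⇌ 3 Zn²⁺(aq) + 2 PO₄³⁻(aq)
PO₄³⁻ is already present at 5.24×10⁻² mol L⁻¹. If s mol/L of Zn₃(PO₄)₂ dissolves, [Zn²⁺] = 3s while [PO₄³⁻] ≈ 5.24×10⁻² mol L⁻¹.
Ksp = [Zn²⁺]^3[PO₄³⁻]^2 = (3s)^3(5.24×10⁻²)^2
(3s)^3 = 6.36×10⁻³³ / (5.24×10⁻²)^2 = 2.32×10⁻³⁰
s = 4.41×10⁻¹¹ mol L⁻¹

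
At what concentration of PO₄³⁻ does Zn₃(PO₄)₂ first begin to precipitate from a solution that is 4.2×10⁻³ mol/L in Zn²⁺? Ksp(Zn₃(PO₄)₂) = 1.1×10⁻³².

3.9×10⁻¹³ M

A salt starts to precipitate once the ion product Q reaches its Ksp.
Zn₃(PO₄)₂(s) ⇌ 3 Zn²⁺(aq) + 2 PO₄³⁻(aq)
Ksp = [Zn²⁺]^3[PO₄³⁻]^2 = [PO₄³⁻]^2(4.2×10⁻³)^3
[PO₄³⁻]^2 = 1.1×10⁻³² / (4.2×10⁻³)^3 = 1.5×10⁻²⁵
[PO₄³⁻] = 3.9×10⁻¹³ mol/L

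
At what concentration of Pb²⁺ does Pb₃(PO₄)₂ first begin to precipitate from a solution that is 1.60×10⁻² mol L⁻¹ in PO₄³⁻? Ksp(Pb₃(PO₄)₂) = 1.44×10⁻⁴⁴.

3.83×10⁻¹⁴ M

The threshold for precipitation is Q = Ksp.
Pb₃(PO₄)₂(s) ⇌ 3 Pb²⁺(aq) + 2 PO₄³⁻(aq)
Ksp = [Pb²⁺]^3[PO₄³⁻]^2 = [Pb²⁺]^3(1.60×10⁻²)^2
[Pb²⁺]^3 = 1.44×10⁻⁴⁴ / (1.60×10⁻²)^2 = 5.63×10⁻⁴¹
[Pb²⁺] = 3.83×10⁻¹⁴ mol L⁻¹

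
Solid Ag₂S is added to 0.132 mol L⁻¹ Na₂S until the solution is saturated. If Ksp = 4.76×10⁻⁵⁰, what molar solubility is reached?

3.00×10⁻²⁵ M

Ag₂S(s) ⇌ 2 Ag⁺(aq) + S²⁻(aq)
S²⁻ is already present at 0.132 mol L⁻¹. If s mol/L of Ag₂S dissolves, [Ag⁺] = 2s while [S²⁻] ≈ 0.132 mol L⁻¹.
Ksp = [Ag⁺]^2[S²⁻] = (2s)^2(0.132)
(2s)^2 = 4.76×10⁻⁵⁰ / (0.132) = 3.61×10⁻⁴⁹
s = 3.00×10⁻²⁵ mol L⁻¹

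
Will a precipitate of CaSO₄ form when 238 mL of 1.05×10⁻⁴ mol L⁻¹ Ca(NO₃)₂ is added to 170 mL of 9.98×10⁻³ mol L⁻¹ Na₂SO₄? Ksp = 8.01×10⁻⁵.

No

The combined volume is 408 mL.
[Ca²⁺] = (1.05×10⁻⁴)(238)/408 = 6.13×10⁻⁵ mol L⁻¹
[SO₄²⁻] = (9.98×10⁻³)(170)/408 = 4.16×10⁻³ mol L⁻¹
Q = [Ca²⁺][SO₄²⁻] = 2.55×10⁻⁷
Q < Ksp (2.55×10⁻⁷ vs 8.01×10⁻⁵); the solution remains unsaturated and no precipitate forms.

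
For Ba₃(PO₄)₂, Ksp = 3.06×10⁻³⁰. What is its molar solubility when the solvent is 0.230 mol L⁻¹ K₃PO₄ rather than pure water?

1.29×10⁻¹⁰ M

Ba₃(PO₄)₂(s) ⇌ 3 Ba²⁺(aq) + 2 PO₄³⁻(aq)
PO₄³⁻ is already present at 0.230 mol L⁻¹. If s mol/L of Ba₃(PO₄)₂ dissolves, [Ba²⁺] = 3s while [PO₄³⁻] ≈ 0.230 mol L⁻¹.
Ksp = [Ba²⁺]^3[PO₄³⁻]^2 = (3s)^3(0.230)^2
(3s)^3 = 3.06×10⁻³⁰ / (0.230)^2 = 5.78×10⁻²⁹
s = 1.29×10⁻¹⁰ mol L⁻¹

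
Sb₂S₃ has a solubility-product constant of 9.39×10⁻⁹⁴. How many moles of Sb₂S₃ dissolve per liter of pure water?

9.72×10⁻²⁰ M

Sb₂S₃(s) ⇌ 2 Sb³⁺(aq) + 3 S²⁻(aq)
Let s be the molar solubility. Then [Sb³⁺] = 2s and [S²⁻] = 3s.
Ksp = [Sb³⁺]^2[S²⁻]^3 = (2s)^2 · (3s)^3 = 108s^5
108s^5 = 9.39×10⁻⁹⁴  ⇒  s^5 = 8.69×10⁻⁹⁶
Taking the 5th root, s = 9.72×10⁻²⁰ mol/L.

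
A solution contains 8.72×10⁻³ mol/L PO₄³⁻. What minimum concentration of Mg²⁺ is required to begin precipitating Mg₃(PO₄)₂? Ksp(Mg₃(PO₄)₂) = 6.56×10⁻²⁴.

4.42×10⁻⁷ M

Each salt precipitates once Q = Ksp for that salt.
Mg₃(PO₄)₂(s) ⇌ 3 Mg²⁺(aq) + 2 PO₄³⁻(aq)
Ksp = [Mg²⁺]^3[PO₄³⁻]^2 = [Mg²⁺]^3(8.72×10⁻³)^2
[Mg²⁺]^3 = 6.56×10⁻²⁴ / (8.72×10⁻³)^2 = 8.63×10⁻²⁰
[Mg²⁺] = 4.42×10⁻⁷ mol/L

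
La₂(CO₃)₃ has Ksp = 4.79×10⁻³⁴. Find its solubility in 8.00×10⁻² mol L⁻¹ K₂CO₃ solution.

4.84×10⁻¹⁶ M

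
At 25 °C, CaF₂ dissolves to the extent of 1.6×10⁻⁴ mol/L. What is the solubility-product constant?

CaF₂(s) ⇌ Ca²⁺(aq) + 2 F⁻(aq)
Let s be the molar solubility. Then [Ca²⁺] = s and [F⁻] = 2s.
Ksp = [Ca²⁺][F⁻]^2 = s · (2s)^2 = 4s^3
Ksp = 4 × (1.6×10⁻⁴)^3 = 1.6×10⁻¹¹

Ksp = 1.6×10⁻¹¹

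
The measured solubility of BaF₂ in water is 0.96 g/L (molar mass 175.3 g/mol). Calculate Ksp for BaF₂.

Ksp = 6.6×10⁻⁷

s = (0.96 g L⁻¹)/(175.3 g mol⁻¹) = 5.476×10⁻³ M
BaF₂(s) ⇌ Ba²⁺(aq) + 2 F⁻(aq)
If s mol/L of BaF₂ dissolves, [Ba²⁺] = s and [F⁻] = 2s.
Ksp = [Ba²⁺][F⁻]^2 = s · (2s)^2 = 4s^3
Ksp = 4 × (5.476×10⁻³)^3 = 6.6×10⁻⁷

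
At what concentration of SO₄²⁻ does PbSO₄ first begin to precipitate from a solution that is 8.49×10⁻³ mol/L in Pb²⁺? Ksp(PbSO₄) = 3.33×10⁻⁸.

3.92×10⁻⁶ M

Precipitation begins when Q = Ksp.
PbSO₄(s) ⇌ Pb²⁺(aq) + SO₄²⁻(aq)
Ksp = [Pb²⁺][SO₄²⁻] = [SO₄²⁻](8.49×10⁻³)
[SO₄²⁻] = 3.33×10⁻⁸ / (8.49×10⁻³) = 3.92×10⁻⁶
[SO₄²⁻] = 3.92×10⁻⁶ mol/L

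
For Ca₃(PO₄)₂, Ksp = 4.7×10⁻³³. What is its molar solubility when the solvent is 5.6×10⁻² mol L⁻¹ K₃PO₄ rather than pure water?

Ca₃(PO₄)₂(s) ⇌ 3 Ca²⁺(aq) + 2 PO₄³⁻(aq)
With PO₄³⁻ already at 5.6×10⁻² mol L⁻¹ and s small, take [PO₄³⁻] ≈ 5.6×10⁻² mol L⁻¹ and [Ca²⁺] = 3s.
Ksp = [Ca²⁺]^3[PO₄³⁻]^2 = (3s)^3(5.6×10⁻²)^2
(3s)^3 = 4.7×10⁻³³ / (5.6×10⁻²)^2 = 1.5×10⁻³⁰
s = 3.8×10⁻¹¹ mol L⁻¹

3.8×10⁻¹¹ M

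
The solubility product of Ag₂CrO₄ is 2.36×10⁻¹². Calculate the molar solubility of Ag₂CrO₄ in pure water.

Ag₂CrO₄(s) ⇌ 2 Ag⁺(aq) + CrO₄²⁻(aq)
If s mol/L of Ag₂CrO₄ dissolves, [Ag⁺] = 2s and [CrO₄²⁻] = s.
Ksp = [Ag⁺]^2[CrO₄²⁻] = (2s)^2 · s = 4s^3
4s^3 = 2.36×10⁻¹²  ⇒  s^3 = 5.90×10⁻¹³
s = (5.90×10⁻¹³)^(1/3) = 8.39×10⁻⁵ M

8.39×10⁻⁵ M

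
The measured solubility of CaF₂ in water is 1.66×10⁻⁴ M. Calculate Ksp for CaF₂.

Ksp = 1.83×10⁻¹¹

CaF₂(s) ⇌ Ca²⁺(aq) + 2 F⁻(aq)
Call the molar solubility s, so that [Ca²⁺] = s and [F⁻] = 2s.
Ksp = [Ca²⁺][F⁻]^2 = s · (2s)^2 = 4s^3
Ksp = 4 × (1.66×10⁻⁴)^3 = 1.83×10⁻¹¹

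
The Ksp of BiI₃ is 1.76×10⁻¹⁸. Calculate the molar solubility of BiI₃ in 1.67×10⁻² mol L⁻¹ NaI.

3.78×10⁻¹³ M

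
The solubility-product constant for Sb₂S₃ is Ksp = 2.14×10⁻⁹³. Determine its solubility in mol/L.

1.15×10⁻¹⁹ M

Sb₂S₃(s) ⇌ 2 Sb³⁺(aq) + 3 S²⁻(aq)
With molar solubility s: [Sb³⁺] = 2s, [S²⁻] = 3s.
Ksp = [Sb³⁺]^2[S²⁻]^3 = (2s)^2 · (3s)^3 = 108s^5
108s^5 = 2.14×10⁻⁹³  ⇒  s^5 = 1.98×10⁻⁹⁵
Taking the 5th root, s = 1.15×10⁻¹⁹ mol L⁻¹.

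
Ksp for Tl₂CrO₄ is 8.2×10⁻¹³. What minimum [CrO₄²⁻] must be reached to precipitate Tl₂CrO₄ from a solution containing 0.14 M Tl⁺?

4.2×10⁻¹¹ M

The threshold for precipitation is Q = Ksp.
Tl₂CrO₄(s) ⇌ 2 Tl⁺(aq) + CrO₄²⁻(aq)
Ksp = [Tl⁺]^2[CrO₄²⁻] = [CrO₄²⁻](0.14)^2
[CrO₄²⁻] = 8.2×10⁻¹³ / (0.14)^2 = 4.2×10⁻¹¹
[CrO₄²⁻] = 4.2×10⁻¹¹ M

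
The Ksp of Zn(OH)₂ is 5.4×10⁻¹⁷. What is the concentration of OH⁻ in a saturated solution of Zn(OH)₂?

Zn(OH)₂(s) ⇌ Zn²⁺(aq) + 2 OH⁻(aq)
If s mol/L of Zn(OH)₂ dissolves, [Zn²⁺] = s and [OH⁻] = 2s.
Ksp = [Zn²⁺][OH⁻]^2 = s · (2s)^2 = 4s^3 = 5.4×10⁻¹⁷
s = 2.4×10⁻⁶ M
[OH⁻] = 2s = 4.8×10⁻⁶ M

4.8×10⁻⁶ M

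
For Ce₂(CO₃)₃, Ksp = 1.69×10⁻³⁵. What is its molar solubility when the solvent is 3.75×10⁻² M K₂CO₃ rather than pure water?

2.83×10⁻¹⁶ M

Ce₂(CO₃)₃(s) ⇌ 2 Ce³⁺(aq) + 3 CO₃²⁻(aq)
With CO₃²⁻ already at 3.75×10⁻² M and s small, take [CO₃²⁻] ≈ 3.75×10⁻² M and [Ce³⁺] = 2s.
Ksp = [Ce³⁺]^2[CO₃²⁻]^3 = (2s)^2(3.75×10⁻²)^3
(2s)^2 = 1.69×10⁻³⁵ / (3.75×10⁻²)^3 = 3.20×10⁻³¹
s = 2.83×10⁻¹⁶ M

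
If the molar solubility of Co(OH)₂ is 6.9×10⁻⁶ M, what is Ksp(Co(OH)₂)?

Ksp = 1.3×10⁻¹⁵

Co(OH)₂(s) ⇌ Co²⁺(aq) + 2 OH⁻(aq)
For each mole of Co(OH)₂ that dissolves per liter, [Co²⁺] = s and [OH⁻] = 2s; let s denote this solubility.
Ksp = [Co²⁺][OH⁻]^2 = s · (2s)^2 = 4s^3
Ksp = 4 × (6.9×10⁻⁶)^3 = 1.3×10⁻¹⁵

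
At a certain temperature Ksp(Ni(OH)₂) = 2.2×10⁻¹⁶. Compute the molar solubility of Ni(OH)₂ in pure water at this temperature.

3.8×10⁻⁶ M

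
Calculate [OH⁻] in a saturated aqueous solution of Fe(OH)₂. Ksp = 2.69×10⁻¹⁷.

Fe(OH)₂(s) ⇌ Fe²⁺(aq) + 2 OH⁻(aq)
If s mol/L of Fe(OH)₂ dissolves, [Fe²⁺] = s and [OH⁻] = 2s.
Ksp = [Fe²⁺][OH⁻]^2 = s · (2s)^2 = 4s^3 = 2.69×10⁻¹⁷
s = 1.89×10⁻⁶ mol/L
[OH⁻] = 2s = 3.78×10⁻⁶ mol/L

3.78×10⁻⁶ M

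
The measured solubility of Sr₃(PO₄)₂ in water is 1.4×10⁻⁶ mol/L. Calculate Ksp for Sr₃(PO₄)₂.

Sr₃(PO₄)₂(s) ⇌ 3 Sr²⁺(aq) + 2 PO₄³⁻(aq)
Call the molar solubility s, so that [Sr²⁺] = 3s and [PO₄³⁻] = 2s.
Ksp = [Sr²⁺]^3[PO₄³⁻]^2 = (3s)^3 · (2s)^2 = 108s^5
Ksp = 108 × (1.4×10⁻⁶)^5 = 5.8×10⁻²⁸

Ksp = 5.8×10⁻²⁸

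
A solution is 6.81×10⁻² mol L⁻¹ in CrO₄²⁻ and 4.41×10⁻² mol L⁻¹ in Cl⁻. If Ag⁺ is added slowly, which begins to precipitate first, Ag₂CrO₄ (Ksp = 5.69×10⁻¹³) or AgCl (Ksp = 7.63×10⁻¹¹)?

AgCl

Each salt precipitates once Q = Ksp for that salt.
For Ag₂CrO₄: [Ag⁺] = (Ksp/[CrO₄²⁻])^(1/2) = 2.89×10⁻⁶ mol L⁻¹
For AgCl: [Ag⁺] = (Ksp/[Cl⁻]) = 1.73×10⁻⁹ mol L⁻¹
Since AgCl needs less Ag⁺ to reach saturation, it precipitates first.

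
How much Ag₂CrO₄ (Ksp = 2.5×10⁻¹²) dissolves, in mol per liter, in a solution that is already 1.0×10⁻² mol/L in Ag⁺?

Ag₂CrO₄(s) ⇌ 2 Ag⁺(aq) + CrO₄²⁻(aq)
Let s be the solubility of Ag₂CrO₄ here. The common ion gives [Ag⁺] ≈ 1.0×10⁻² mol/L, and [CrO₄²⁻] = s.
Ksp = [Ag⁺]^2[CrO₄²⁻] = (1.0×10⁻²)^2s
s = 2.5×10⁻¹² / (1.0×10⁻²)^2 = 2.5×10⁻⁸
s = 2.5×10⁻⁸ mol/L

2.5×10⁻⁸ M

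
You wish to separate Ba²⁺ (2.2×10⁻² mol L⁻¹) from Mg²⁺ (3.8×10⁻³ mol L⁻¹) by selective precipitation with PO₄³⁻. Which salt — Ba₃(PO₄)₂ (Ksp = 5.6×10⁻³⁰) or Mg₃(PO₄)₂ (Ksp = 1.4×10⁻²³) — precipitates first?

Precipitation of each salt begins when its ion product equals Ksp.
For Ba₃(PO₄)₂: [PO₄³⁻] = (Ksp/[Ba²⁺]^3)^(1/2) = 7.3×10⁻¹³ mol L⁻¹
For Mg₃(PO₄)₂: [PO₄³⁻] = (Ksp/[Mg²⁺]^3)^(1/2) = 1.6×10⁻⁸ mol L⁻¹
Ba₃(PO₄)₂ requires the lower [PO₄³⁻], so it precipitates first.

Ba₃(PO₄)₂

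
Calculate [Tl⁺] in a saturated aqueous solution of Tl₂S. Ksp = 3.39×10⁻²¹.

Tl₂S(s) ⇌ 2 Tl⁺(aq) + S²⁻(aq)
With molar solubility s: [Tl⁺] = 2s, [S²⁻] = s.
Ksp = [Tl⁺]^2[S²⁻] = (2s)^2 · s = 4s^3 = 3.39×10⁻²¹
s = 9.46×10⁻⁸ mol L⁻¹
[Tl⁺] = 2s = 1.89×10⁻⁷ mol L⁻¹

1.89×10⁻⁷ M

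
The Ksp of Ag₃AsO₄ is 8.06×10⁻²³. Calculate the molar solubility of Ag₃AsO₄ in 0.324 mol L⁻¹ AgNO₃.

2.37×10⁻²¹ M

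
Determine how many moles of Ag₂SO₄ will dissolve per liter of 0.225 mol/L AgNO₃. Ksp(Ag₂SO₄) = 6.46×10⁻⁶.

Ag₂SO₄(s) ⇌ 2 Ag⁺(aq) + SO₄²⁻(aq)
Ag⁺ is already present at 0.225 mol/L. If s mol/L of Ag₂SO₄ dissolves, [SO₄²⁻] = s while [Ag⁺] ≈ 0.225 mol/L.
Ksp = [Ag⁺]^2[SO₄²⁻] = (0.225)^2s
s = 6.46×10⁻⁶ / (0.225)^2 = 1.28×10⁻⁴
s = 1.28×10⁻⁴ mol/L

1.28×10⁻⁴ M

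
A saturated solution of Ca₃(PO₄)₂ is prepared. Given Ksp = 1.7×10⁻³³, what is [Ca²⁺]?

3.3×10⁻⁷ M

Ca₃(PO₄)₂(s) ⇌ 3 Ca²⁺(aq) + 2 PO₄³⁻(aq)
For each mole of Ca₃(PO₄)₂ that dissolves per liter, [Ca²⁺] = 3s and [PO₄³⁻] = 2s; let s denote this solubility.
Ksp = [Ca²⁺]^3[PO₄³⁻]^2 = (3s)^3 · (2s)^2 = 108s^5 = 1.7×10⁻³³
s = 1.1×10⁻⁷ mol/L
[Ca²⁺] = 3s = 3.3×10⁻⁷ mol/L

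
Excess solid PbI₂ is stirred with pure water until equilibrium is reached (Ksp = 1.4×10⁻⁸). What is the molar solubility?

PbI₂(s) ⇌ Pb²⁺(aq) + 2 I⁻(aq)
If s mol/L of PbI₂ dissolves, [Pb²⁺] = s and [I⁻] = 2s.
Ksp = [Pb²⁺][I⁻]^2 = s · (2s)^2 = 4s^3
4s^3 = 1.4×10⁻⁸  ⇒  s^3 = 3.5×10⁻⁹
Taking the 3rd root, s = 1.5×10⁻³ mol/L.

1.5×10⁻³ M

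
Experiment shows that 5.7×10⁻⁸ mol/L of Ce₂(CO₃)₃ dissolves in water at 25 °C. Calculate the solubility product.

Ce₂(CO₃)₃(s) ⇌ 2 Ce³⁺(aq) + 3 CO₃²⁻(aq)
If s mol/L of Ce₂(CO₃)₃ dissolves, [Ce³⁺] = 2s and [CO₃²⁻] = 3s.
Ksp = [Ce³⁺]^2[CO₃²⁻]^3 = (2s)^2 · (3s)^3 = 108s^5
Ksp = 108 × (5.7×10⁻⁸)^5 = 6.5×10⁻³⁵

Ksp = 6.5×10⁻³⁵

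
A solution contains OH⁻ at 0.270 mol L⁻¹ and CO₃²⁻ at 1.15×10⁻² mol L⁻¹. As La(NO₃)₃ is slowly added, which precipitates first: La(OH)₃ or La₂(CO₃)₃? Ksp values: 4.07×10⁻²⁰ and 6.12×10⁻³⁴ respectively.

La(OH)₃

Precipitation of each salt begins when its ion product equals Ksp.
For La(OH)₃: [La³⁺] = (Ksp/[OH⁻]^3) = 2.07×10⁻¹⁸ mol L⁻¹
For La₂(CO₃)₃: [La³⁺] = (Ksp/[CO₃²⁻]^3)^(1/2) = 2.01×10⁻¹⁴ mol L⁻¹
Since La(OH)₃ needs less La³⁺ to reach saturation, it precipitates first.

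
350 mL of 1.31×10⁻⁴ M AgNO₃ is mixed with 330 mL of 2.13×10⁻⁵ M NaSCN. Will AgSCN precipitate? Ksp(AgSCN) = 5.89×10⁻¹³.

Yes

The combined volume is 680 mL.
[Ag⁺] = (1.31×10⁻⁴)(350)/680 = 6.74×10⁻⁵ M
[SCN⁻] = (2.13×10⁻⁵)(330)/680 = 1.03×10⁻⁵ M
Q = [Ag⁺][SCN⁻] = 6.97×10⁻¹⁰
Since Q (6.97×10⁻¹⁰) exceeds Ksp (5.89×10⁻¹³), AgSCN will precipitate.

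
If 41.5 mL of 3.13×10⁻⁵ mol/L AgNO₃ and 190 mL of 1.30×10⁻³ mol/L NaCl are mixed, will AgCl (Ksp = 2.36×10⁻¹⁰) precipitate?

Yes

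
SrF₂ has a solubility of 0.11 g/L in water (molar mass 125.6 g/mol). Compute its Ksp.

Ksp = 2.7×10⁻⁹

Molar solubility s = (0.11 g/L) / (125.6 g/mol) = 8.758×10⁻⁴ mol/L
SrF₂(s) ⇌ Sr²⁺(aq) + 2 F⁻(aq)
Let s be the molar solubility. Then [Sr²⁺] = s and [F⁻] = 2s.
Ksp = [Sr²⁺][F⁻]^2 = s · (2s)^2 = 4s^3
Ksp = 4 × (8.758×10⁻⁴)^3 = 2.7×10⁻⁹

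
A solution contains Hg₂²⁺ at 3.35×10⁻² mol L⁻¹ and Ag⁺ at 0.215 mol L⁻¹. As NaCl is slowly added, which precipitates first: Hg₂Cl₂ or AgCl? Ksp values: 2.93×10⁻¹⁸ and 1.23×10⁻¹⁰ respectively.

AgCl

Precipitation of each salt begins when its ion product equals Ksp.
For Hg₂Cl₂: [Cl⁻] = (Ksp/[Hg₂²⁺])^(1/2) = 9.35×10⁻⁹ mol L⁻¹
For AgCl: [Cl⁻] = (Ksp/[Ag⁺]) = 5.72×10⁻¹⁰ mol L⁻¹
The smaller threshold [Cl⁻] is reached first, so AgCl precipitates first.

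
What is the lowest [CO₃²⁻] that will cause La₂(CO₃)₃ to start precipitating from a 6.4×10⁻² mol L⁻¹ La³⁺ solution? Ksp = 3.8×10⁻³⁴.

4.5×10⁻¹¹ M

A salt starts to precipitate once the ion product Q reaches its Ksp.
La₂(CO₃)₃(s) ⇌ 2 La³⁺(aq) + 3 CO₃²⁻(aq)
Ksp = [La³⁺]^2[CO₃²⁻]^3 = [CO₃²⁻]^3(6.4×10⁻²)^2
[CO₃²⁻]^3 = 3.8×10⁻³⁴ / (6.4×10⁻²)^2 = 9.3×10⁻³²
[CO₃²⁻] = 4.5×10⁻¹¹ mol L⁻¹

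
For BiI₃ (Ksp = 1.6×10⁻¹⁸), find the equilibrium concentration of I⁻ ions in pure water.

BiI₃(s) ⇌ Bi³⁺(aq) + 3 I⁻(aq)
If s mol/L of BiI₃ dissolves, [Bi³⁺] = s and [I⁻] = 3s.
Ksp = [Bi³⁺][I⁻]^3 = s · (3s)^3 = 27s^4 = 1.6×10⁻¹⁸
s = 1.6×10⁻⁵ mol L⁻¹
[I⁻] = 3s = 4.7×10⁻⁵ mol L⁻¹

4.7×10⁻⁵ M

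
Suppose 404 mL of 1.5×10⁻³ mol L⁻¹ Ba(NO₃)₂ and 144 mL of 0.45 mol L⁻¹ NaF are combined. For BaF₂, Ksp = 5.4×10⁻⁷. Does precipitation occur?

Yes

Total volume after mixing = 404 + 144 = 548 mL.
[Ba²⁺] = (1.5×10⁻³)(404)/548 = 1.1×10⁻³ mol L⁻¹
[F⁻] = (0.45)(144)/548 = 0.12 mol L⁻¹
Q = [Ba²⁺][F⁻]^2 = 1.5×10⁻⁵
Since Q (1.5×10⁻⁵) exceeds Ksp (5.4×10⁻⁷), BaF₂ will precipitate.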